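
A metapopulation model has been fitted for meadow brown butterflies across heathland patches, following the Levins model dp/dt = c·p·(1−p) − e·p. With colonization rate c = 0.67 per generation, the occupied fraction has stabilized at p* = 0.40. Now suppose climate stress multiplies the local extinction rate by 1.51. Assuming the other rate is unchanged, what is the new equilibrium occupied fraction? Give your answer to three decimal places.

0.094

Balance c(1−p*) = e gives e = 0.67×(1 − 0.40000) = 0.40200.
New p* = 1 − e/c = 1 − 0.60702/0.67000 = 0.09400.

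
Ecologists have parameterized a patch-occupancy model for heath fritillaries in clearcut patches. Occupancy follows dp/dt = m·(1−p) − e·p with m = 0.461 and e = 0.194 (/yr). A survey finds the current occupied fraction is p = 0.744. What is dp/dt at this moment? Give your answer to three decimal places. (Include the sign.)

Colonization term: m·(1−p) = 0.461×0.2560 = 0.11802.
Extinction term: e·p = 0.14434.
dp/dt = 0.11802 − 0.14434 = -0.02632.

-0.026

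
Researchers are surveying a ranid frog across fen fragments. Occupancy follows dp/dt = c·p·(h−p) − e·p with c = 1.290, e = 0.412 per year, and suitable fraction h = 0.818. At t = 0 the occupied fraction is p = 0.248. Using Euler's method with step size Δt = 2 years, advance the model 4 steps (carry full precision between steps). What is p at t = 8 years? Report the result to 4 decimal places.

0.4990

Update rule: p ← p + [c·p·(h−p) − e·p]·Δt with Δt = 2.
p: 0.24800 → 0.40836  (Δp = +0.16036)
p: 0.40836 → 0.50345  (Δp = +0.09510)
p: 0.50345 → 0.49718  (Δp = -0.00628)
p: 0.49718 → 0.49903  (Δp = +0.00185)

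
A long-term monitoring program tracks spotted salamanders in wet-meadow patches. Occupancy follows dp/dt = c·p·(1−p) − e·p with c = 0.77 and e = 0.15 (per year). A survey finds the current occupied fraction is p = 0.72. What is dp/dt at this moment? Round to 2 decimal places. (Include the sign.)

Colonization term: c·p·(1−p) = 0.77×0.72×0.2800 = 0.15523.
Extinction term: e·p = 0.10800.
dp/dt = 0.15523 − 0.10800 = 0.04723.

0.05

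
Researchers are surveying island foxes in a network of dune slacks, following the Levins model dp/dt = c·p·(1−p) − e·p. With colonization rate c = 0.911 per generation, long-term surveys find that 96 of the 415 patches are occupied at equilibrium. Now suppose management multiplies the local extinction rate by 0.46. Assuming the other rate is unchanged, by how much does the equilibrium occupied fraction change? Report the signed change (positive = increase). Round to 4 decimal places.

0.4151

Observed p* = 96/415 = 0.23133.
Balance c(1−p*) = e gives e = 0.911×(1 − 0.23133) = 0.70026.
New p* = 1 − e/c = 1 − 0.32212/0.91100 = 0.64641.
Δp* = 0.64641 − 0.23133 = +0.41508.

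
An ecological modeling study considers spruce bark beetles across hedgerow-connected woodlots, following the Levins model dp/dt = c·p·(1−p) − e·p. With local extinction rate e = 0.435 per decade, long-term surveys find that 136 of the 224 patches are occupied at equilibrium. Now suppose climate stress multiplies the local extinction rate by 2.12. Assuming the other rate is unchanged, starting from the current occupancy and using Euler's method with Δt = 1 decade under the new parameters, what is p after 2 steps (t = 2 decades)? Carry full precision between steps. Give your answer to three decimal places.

Observed p* = 136/224 = 0.60714.
Balance c(1−p*) = e gives c = e/(1 − 0.60714) = 0.435/0.39286 = 1.10727.
Starting from p₀ = 0.60714; update p ← p + (dp/dt)·Δt with the new parameters.
  1  |  dp/dt·Δt = -0.295800  |  p_1 = 0.311343
  2  |  dp/dt·Δt = -0.049712  |  p_2 = 0.261631

0.262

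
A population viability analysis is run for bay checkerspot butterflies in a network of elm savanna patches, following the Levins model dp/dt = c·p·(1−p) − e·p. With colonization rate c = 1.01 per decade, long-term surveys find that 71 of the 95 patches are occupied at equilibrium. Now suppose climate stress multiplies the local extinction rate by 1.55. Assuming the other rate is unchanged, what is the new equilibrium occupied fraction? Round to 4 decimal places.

0.6084

Observed p* = 71/95 = 0.74737.
Balance c(1−p*) = e gives e = 1.01×(1 − 0.74737) = 0.25516.
New p* = 1 − e/c = 1 − 0.39550/1.01000 = 0.60842.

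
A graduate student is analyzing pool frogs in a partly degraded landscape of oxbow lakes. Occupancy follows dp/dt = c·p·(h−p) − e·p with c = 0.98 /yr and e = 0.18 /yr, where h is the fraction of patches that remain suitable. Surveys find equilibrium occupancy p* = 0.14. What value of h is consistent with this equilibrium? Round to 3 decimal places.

0.324

At equilibrium c(h−p*) = e, so h = p* + e/c.
h = 0.14 + 0.18/0.98 = 0.14 + 0.1837 = 0.3237.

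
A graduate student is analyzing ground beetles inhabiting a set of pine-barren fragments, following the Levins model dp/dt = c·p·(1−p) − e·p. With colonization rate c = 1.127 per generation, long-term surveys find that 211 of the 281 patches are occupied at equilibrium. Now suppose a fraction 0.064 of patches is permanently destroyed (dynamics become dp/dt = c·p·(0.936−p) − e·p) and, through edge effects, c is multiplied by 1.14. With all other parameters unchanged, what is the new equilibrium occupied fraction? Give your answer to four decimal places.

0.7175

Observed p* = 211/281 = 0.75089.
Balance c(1−p*) = e gives e = 1.127×(1 − 0.75089) = 0.28075.
New p* = 0.936 − e/c = 0.936 − 0.28075/1.28478 = 0.71748.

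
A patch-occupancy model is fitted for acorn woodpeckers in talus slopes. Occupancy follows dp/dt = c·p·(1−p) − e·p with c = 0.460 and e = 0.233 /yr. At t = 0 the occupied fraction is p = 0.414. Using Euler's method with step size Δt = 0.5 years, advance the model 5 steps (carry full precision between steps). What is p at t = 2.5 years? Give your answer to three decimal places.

0.446

Update rule: p ← p + [c·p·(1−p) − e·p]·Δt with Δt = 0.5.
p: 0.41400 → 0.42157  (Δp = +0.00757)
p: 0.42157 → 0.42854  (Δp = +0.00697)
p: 0.42854 → 0.43494  (Δp = +0.00640)
p: 0.43494 → 0.44080  (Δp = +0.00586)
p: 0.44080 → 0.44614  (Δp = +0.00534)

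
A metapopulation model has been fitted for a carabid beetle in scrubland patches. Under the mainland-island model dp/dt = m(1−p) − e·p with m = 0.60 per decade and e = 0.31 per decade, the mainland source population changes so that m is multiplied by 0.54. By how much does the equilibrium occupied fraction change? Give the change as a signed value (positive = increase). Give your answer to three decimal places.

-0.148

Before: p* = 0.60/(0.60+0.31) = 0.6593.
After: m = 0.324, e = 0.31; p* = 0.324/0.6340 = 0.5110.
Δp* = 0.5110 − 0.6593 = -0.1483.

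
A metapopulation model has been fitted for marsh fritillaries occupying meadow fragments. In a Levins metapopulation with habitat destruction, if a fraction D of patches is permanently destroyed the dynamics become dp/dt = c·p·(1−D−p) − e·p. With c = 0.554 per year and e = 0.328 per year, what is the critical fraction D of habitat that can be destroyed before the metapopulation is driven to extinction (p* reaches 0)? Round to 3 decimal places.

0.408

The nontrivial equilibrium is p* = (1−D) − e/c; extinction occurs when this hits zero.
So D_crit = 1 − e/c = 1 − 0.328/0.554 = 1 − 0.5921 = 0.4079.
This equals the undisturbed p*, a classic result of Lande's extension.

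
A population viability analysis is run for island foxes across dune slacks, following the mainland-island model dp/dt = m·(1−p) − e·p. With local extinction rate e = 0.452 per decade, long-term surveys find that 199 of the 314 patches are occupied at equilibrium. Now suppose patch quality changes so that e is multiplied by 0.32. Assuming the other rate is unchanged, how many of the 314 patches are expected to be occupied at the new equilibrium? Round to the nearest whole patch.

Observed p* = 199/314 = 0.63376.
Balance m(1−p*) = e·p* gives m = e·p*/(1−p*) = 0.452×0.63376/0.36624 = 0.78216.
New p* = m/(m+e) = 0.78216/(0.78216+0.14464) = 0.84394.
Expected occupied = 314 × 0.84394 = 265.00 ≈ 265.

265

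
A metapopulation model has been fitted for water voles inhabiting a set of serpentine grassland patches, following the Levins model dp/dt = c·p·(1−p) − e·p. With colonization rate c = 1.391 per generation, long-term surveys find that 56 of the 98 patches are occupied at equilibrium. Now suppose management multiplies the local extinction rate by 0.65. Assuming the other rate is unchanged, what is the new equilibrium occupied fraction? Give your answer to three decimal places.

0.721

Observed p* = 56/98 = 0.57143.
Balance c(1−p*) = e gives e = 1.391×(1 − 0.57143) = 0.59614.
New p* = 1 − e/c = 1 − 0.38749/1.39100 = 0.72143.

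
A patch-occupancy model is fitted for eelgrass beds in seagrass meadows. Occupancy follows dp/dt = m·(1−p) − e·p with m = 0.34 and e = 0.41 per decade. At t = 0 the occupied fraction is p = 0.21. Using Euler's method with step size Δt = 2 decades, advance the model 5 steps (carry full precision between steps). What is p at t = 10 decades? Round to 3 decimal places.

Update rule: p ← p + [m·(1−p) − e·p]·Δt with Δt = 2.
step 1: Δp = +0.36500, p = 0.57500
step 2: Δp = -0.18250, p = 0.39250
step 3: Δp = +0.09125, p = 0.48375
step 4: Δp = -0.04562, p = 0.43813
step 5: Δp = +0.02281, p = 0.46094

0.461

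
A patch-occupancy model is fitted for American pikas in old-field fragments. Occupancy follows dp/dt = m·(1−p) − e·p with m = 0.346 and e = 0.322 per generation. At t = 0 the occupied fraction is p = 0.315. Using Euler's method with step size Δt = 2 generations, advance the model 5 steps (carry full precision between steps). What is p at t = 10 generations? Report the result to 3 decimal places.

Update rule: p ← p + [m·(1−p) − e·p]·Δt with Δt = 2.
t = 2: p = 0.31500 + (+0.27116) = 0.58616
t = 4: p = 0.58616 + (-0.09111) = 0.49505
t = 6: p = 0.49505 + (+0.03061) = 0.52566
t = 8: p = 0.52566 + (-0.01029) = 0.51538
t = 10: p = 0.51538 + (+0.00346) = 0.51883

0.519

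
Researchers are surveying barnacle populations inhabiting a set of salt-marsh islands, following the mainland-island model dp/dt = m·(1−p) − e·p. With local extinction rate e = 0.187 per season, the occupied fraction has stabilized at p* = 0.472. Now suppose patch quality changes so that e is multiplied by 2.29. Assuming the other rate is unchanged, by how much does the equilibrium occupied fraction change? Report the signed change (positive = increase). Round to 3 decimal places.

Balance m(1−p*) = e·p* gives m = e·p*/(1−p*) = 0.187×0.47200/0.52800 = 0.16717.
New p* = m/(m+e) = 0.16717/(0.16717+0.42823) = 0.28077.
Δp* = 0.28077 − 0.47200 = -0.19123.

-0.191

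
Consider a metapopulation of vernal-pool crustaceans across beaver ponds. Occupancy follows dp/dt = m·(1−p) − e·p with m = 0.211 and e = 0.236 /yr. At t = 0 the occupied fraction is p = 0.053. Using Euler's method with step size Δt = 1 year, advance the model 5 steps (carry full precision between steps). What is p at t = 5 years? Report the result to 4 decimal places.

0.4504

Update rule: p ← p + [m·(1−p) − e·p]·Δt with Δt = 1.
step 1: Δp = +0.18731, p = 0.24031
step 2: Δp = +0.10358, p = 0.34389
step 3: Δp = +0.05728, p = 0.40117
step 4: Δp = +0.03168, p = 0.43285
step 5: Δp = +0.01752, p = 0.45036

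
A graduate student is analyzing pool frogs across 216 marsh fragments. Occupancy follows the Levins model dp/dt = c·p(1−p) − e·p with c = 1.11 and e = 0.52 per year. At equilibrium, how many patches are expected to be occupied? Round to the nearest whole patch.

p* = 1 − e/c = 1 − 0.52/1.11 = 0.5315.
Expected occupied patches = N × p* = 216 × 0.5315 = 114.81 ≈ 115.

115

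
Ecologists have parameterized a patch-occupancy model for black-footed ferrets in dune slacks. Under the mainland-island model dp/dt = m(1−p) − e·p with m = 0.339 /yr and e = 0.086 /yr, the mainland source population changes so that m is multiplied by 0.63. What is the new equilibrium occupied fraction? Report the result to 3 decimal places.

Before: p* = 0.339/(0.339+0.086) = 0.7976.
After: m = 0.21357, e = 0.086; p* = 0.21357/0.2996 = 0.7129.

0.713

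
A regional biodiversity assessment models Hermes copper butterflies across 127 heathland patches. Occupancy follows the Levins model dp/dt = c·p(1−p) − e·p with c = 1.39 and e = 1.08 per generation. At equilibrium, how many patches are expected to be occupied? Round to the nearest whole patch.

p* = 1 − e/c = 1 − 1.08/1.39 = 0.2230.
Expected occupied patches = N × p* = 127 × 0.2230 = 28.32 ≈ 28.

28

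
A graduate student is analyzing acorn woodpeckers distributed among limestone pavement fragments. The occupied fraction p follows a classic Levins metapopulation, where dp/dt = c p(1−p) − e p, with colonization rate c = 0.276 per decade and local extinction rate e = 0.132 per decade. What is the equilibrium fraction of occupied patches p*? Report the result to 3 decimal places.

Setting dp/dt = 0 and dividing through by p* gives c·(1−p*) = e.
So p* = 1 − e/c = 1 − 0.132/0.276 = 1 − 0.4783 = 0.5217.

0.522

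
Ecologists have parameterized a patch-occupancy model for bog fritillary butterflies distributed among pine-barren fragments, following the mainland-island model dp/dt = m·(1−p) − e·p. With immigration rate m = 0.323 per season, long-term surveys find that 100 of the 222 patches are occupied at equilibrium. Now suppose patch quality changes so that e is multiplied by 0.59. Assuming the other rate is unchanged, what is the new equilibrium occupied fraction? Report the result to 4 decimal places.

Observed p* = 100/222 = 0.45045.
Balance m(1−p*) = e·p* gives e = m(1−p*)/p* = 0.323×0.54955/0.45045 = 0.39406.
New p* = m/(m+e) = 0.32300/(0.32300+0.23250) = 0.58146.

0.5815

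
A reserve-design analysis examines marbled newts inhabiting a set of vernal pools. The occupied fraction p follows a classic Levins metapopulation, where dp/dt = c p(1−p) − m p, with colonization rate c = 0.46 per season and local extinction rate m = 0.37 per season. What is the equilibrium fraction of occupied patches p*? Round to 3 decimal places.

Setting dp/dt = 0 and dividing through by p* gives c·(1−p*) = m.
So p* = 1 − m/c = 1 − 0.37/0.46 = 1 − 0.8043 = 0.1957.

0.196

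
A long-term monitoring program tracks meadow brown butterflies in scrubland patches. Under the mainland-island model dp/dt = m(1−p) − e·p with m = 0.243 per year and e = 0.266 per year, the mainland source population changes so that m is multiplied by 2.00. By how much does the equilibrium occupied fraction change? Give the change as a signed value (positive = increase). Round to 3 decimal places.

0.169

Before: p* = 0.243/(0.243+0.266) = 0.4774.
After: m = 0.486, e = 0.266; p* = 0.486/0.7520 = 0.6463.
Δp* = 0.6463 − 0.4774 = +0.1689.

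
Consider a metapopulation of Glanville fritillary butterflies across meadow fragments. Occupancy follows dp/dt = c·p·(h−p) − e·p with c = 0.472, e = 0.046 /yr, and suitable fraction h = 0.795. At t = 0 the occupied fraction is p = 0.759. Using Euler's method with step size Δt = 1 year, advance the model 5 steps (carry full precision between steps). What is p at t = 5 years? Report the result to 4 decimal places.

Update rule: p ← p + [c·p·(h−p) − e·p]·Δt with Δt = 1.
t = 1: p = 0.75900 + (-0.02202) = 0.73698
t = 2: p = 0.73698 + (-0.01372) = 0.72326
t = 3: p = 0.72326 + (-0.00878) = 0.71448
t = 4: p = 0.71448 + (-0.00571) = 0.70877
t = 5: p = 0.70877 + (-0.00376) = 0.70501

0.7050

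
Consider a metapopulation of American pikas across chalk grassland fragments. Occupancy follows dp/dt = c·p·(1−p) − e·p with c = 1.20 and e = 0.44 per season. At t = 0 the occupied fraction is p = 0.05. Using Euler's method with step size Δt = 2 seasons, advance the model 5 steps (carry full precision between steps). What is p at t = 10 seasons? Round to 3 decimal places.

Update rule: p ← p + [c·p·(1−p) − e·p]·Δt with Δt = 2.
step 1: Δp = +0.07000, p = 0.12000
step 2: Δp = +0.14784, p = 0.26784
step 3: Δp = +0.23494, p = 0.50278
step 4: Δp = +0.15753, p = 0.66032
step 5: Δp = -0.04276, p = 0.61756

0.618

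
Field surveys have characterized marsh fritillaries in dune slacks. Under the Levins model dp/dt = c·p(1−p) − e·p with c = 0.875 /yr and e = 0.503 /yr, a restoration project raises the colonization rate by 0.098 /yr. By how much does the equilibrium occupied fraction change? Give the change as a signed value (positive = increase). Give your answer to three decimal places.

0.058

Before: p* = 1 − 0.503/0.875 = 0.4251.
After the change, c = 0.973, e = 0.503, so p* = 1 − 0.503/0.973 = 0.4830.
Δp* = 0.4830 − 0.4251 = +0.0579.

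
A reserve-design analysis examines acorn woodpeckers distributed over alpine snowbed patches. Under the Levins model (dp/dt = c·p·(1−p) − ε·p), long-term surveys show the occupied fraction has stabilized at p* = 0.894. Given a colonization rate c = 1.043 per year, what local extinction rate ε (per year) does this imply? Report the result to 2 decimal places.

At equilibrium c(1−p*) = ε.
ε = 1.043 × (1 − 0.894) = 1.043 × 0.1060 = 0.1106.

0.11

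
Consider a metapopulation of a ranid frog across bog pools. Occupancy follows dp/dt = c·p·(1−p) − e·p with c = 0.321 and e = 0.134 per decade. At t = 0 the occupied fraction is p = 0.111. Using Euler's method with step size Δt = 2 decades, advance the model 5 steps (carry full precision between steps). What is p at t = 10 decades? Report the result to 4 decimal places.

0.3392

Update rule: p ← p + [c·p·(1−p) − e·p]·Δt with Δt = 2.
p: 0.11100 → 0.14460  (Δp = +0.03360)
p: 0.14460 → 0.18526  (Δp = +0.04066)
p: 0.18526 → 0.23251  (Δp = +0.04725)
p: 0.23251 → 0.28477  (Δp = +0.05225)
p: 0.28477 → 0.33921  (Δp = +0.05444)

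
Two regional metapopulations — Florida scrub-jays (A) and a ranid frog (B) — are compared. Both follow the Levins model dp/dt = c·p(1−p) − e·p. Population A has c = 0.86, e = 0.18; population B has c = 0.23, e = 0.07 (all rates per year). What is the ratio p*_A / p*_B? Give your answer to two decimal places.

A: p*_A = 1 − 0.18/0.86 = 0.7907.
B: p*_B = 1 − 0.07/0.23 = 0.6957.
p*_A / p*_B = 0.7907/0.6957 = 1.1366.

1.14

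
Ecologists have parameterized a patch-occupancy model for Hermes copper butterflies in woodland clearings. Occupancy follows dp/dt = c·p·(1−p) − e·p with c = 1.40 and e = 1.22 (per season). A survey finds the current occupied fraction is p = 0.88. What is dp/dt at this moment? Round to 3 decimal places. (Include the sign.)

Colonization term: c·p·(1−p) = 1.40×0.88×0.1200 = 0.14784.
Extinction term: e·p = 1.07360.
dp/dt = 0.14784 − 1.07360 = -0.92576.

-0.926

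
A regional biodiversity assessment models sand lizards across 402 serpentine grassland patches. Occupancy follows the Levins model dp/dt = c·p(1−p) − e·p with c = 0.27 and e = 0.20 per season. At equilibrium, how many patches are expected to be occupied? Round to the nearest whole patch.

p* = 1 − e/c = 1 − 0.20/0.27 = 0.2593.
Expected occupied patches = N × p* = 402 × 0.2593 = 104.22 ≈ 104.

104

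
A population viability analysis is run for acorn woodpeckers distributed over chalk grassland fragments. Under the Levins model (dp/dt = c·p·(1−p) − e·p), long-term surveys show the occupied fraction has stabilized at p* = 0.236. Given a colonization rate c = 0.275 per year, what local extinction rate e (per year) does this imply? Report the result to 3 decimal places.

0.210

At equilibrium c(1−p*) = e.
e = 0.275 × (1 − 0.236) = 0.275 × 0.7640 = 0.2101.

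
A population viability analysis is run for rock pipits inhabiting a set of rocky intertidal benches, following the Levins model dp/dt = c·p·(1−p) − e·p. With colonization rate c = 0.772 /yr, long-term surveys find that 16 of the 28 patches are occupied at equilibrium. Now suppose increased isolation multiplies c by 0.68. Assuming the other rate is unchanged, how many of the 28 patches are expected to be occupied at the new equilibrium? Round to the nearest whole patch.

10

Observed p* = 16/28 = 0.57143.
Balance c(1−p*) = e gives e = 0.772×(1 − 0.57143) = 0.33086.
New p* = 1 − e/c = 1 − 0.33086/0.52496 = 0.36974.
Expected occupied = 28 × 0.36974 = 10.35 ≈ 10.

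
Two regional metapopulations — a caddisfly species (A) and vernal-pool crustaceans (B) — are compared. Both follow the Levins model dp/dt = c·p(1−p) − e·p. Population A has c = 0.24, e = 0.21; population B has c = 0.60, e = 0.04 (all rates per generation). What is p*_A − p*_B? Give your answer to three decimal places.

-0.808

A: p*_A = 1 − 0.21/0.24 = 0.1250.
B: p*_B = 1 − 0.04/0.60 = 0.9333.
p*_A − p*_B = 0.1250 − 0.9333 = -0.8083.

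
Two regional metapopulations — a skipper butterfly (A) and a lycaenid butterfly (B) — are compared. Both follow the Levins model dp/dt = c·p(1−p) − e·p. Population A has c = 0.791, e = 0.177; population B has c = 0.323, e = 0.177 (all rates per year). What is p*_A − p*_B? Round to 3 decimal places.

0.324

A: p*_A = 1 − 0.177/0.791 = 0.7762.
B: p*_B = 1 − 0.177/0.323 = 0.4520.
p*_A − p*_B = 0.7762 − 0.4520 = 0.3242.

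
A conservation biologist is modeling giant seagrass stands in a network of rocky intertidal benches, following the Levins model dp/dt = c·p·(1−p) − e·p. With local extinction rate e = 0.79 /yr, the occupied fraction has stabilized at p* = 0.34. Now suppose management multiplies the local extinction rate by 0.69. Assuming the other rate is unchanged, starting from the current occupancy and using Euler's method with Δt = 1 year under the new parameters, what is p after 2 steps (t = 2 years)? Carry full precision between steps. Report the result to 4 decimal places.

0.4847

Balance c(1−p*) = e gives c = e/(1 − 0.34000) = 0.79/0.66000 = 1.19697.
Starting from p₀ = 0.34000; update p ← p + (dp/dt)·Δt with the new parameters.
p: 0.34000 → 0.42327  (Δp = +0.08327)
p: 0.42327 → 0.48474  (Δp = +0.06147)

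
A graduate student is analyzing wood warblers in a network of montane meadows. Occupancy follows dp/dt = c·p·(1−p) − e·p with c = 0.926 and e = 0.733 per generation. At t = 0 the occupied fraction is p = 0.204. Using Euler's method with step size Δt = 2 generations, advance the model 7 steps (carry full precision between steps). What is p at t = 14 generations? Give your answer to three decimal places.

0.208

Update rule: p ← p + [c·p·(1−p) − e·p]·Δt with Δt = 2.
t = 2: p = 0.20400 + (+0.00167) = 0.20567
t = 4: p = 0.20567 + (+0.00105) = 0.20672
t = 6: p = 0.20672 + (+0.00065) = 0.20737
t = 8: p = 0.20737 + (+0.00040) = 0.20778
t = 10: p = 0.20778 + (+0.00025) = 0.20802
t = 12: p = 0.20802 + (+0.00015) = 0.20818
t = 14: p = 0.20818 + (+0.00009) = 0.20827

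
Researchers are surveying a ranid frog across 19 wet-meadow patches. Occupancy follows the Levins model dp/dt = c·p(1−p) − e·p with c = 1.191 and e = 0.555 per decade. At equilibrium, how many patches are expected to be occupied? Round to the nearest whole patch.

p* = 1 − e/c = 1 − 0.555/1.191 = 0.5340.
Expected occupied patches = N × p* = 19 × 0.5340 = 10.15 ≈ 10.

10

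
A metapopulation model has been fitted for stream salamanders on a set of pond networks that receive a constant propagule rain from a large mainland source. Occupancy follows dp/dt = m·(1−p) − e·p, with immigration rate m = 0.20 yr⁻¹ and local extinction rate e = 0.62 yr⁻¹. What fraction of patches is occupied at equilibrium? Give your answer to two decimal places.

At equilibrium the propagule rain into empty patches balances local extinction: m(1−p*) = e·p*.
p* = m/(m+e) = 0.20/(0.20+0.62) = 0.20/0.8200 = 0.2439.

0.24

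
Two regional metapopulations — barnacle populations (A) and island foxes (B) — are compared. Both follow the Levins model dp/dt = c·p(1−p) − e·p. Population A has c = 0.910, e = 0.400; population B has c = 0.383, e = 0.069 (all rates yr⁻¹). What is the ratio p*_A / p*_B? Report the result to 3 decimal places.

0.684

A: p*_A = 1 − 0.400/0.910 = 0.5604.
B: p*_B = 1 − 0.069/0.383 = 0.8198.
p*_A / p*_B = 0.5604/0.8198 = 0.6836.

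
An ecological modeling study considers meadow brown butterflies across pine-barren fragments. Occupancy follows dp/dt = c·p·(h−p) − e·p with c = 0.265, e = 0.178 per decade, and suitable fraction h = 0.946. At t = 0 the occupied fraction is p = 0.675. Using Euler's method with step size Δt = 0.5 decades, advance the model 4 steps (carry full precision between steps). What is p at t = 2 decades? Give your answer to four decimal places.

Update rule: p ← p + [c·p·(h−p) − e·p]·Δt with Δt = 0.5.
step 1: Δp = -0.03584, p = 0.63916
step 2: Δp = -0.03090, p = 0.60826
step 3: Δp = -0.02692, p = 0.58135
step 4: Δp = -0.02365, p = 0.55770

0.5577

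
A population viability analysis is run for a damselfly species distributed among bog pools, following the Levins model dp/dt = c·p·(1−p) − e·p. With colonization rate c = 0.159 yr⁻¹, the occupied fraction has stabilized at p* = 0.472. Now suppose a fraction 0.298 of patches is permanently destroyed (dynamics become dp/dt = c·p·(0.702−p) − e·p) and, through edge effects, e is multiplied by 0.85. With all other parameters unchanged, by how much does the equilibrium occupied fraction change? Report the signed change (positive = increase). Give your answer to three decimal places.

Balance c(1−p*) = e gives e = 0.159×(1 − 0.47200) = 0.08395.
New p* = 0.702 − e/c = 0.702 − 0.07136/0.15900 = 0.25319.
Δp* = 0.25319 − 0.47200 = -0.21881.

-0.219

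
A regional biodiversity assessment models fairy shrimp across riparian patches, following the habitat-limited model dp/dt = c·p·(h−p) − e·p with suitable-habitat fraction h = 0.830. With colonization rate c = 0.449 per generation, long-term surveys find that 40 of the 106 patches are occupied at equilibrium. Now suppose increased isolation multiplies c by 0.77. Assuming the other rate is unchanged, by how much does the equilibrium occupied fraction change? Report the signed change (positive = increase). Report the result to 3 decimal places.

Observed p* = 40/106 = 0.37736.
Balance c(h−p*) = e gives e = 0.449×(0.83 − 0.37736) = 0.20324.
New p* = 0.83 − e/c = 0.83 − 0.20324/0.34573 = 0.24214.
Δp* = 0.24214 − 0.37736 = -0.13522.

-0.135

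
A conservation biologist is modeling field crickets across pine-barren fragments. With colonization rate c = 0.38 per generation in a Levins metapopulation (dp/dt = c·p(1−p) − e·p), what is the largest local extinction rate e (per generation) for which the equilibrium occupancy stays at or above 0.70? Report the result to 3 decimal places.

0.114

1 − e/c ≥ 0.70 ⇒ e ≤ c(1 − 0.70) = 0.38 × 0.3000.
e_max = 0.1140.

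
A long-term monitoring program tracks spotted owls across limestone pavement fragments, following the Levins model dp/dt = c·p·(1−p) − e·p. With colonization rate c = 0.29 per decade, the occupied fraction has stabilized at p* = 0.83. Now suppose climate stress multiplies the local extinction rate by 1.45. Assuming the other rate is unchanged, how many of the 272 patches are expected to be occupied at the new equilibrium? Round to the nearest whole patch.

Balance c(1−p*) = e gives e = 0.29×(1 − 0.83000) = 0.04930.
New p* = 1 − e/c = 1 − 0.07148/0.29000 = 0.75352.
Expected occupied = 272 × 0.75352 = 204.96 ≈ 205.

205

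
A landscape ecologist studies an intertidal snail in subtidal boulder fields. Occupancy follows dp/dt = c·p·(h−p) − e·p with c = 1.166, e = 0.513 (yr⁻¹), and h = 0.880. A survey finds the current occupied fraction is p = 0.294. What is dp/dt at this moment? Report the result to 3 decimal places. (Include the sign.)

Colonization term: c·p·(h−p) = 1.166×0.294×0.5860 = 0.20088.
Extinction term: e·p = 0.15082.
dp/dt = 0.20088 − 0.15082 = 0.05006.

0.050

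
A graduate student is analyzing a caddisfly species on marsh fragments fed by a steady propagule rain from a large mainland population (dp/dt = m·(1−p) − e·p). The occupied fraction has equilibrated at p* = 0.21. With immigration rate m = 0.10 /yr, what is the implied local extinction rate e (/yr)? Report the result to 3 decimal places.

0.376

At equilibrium m(1−p*) = e·p*, so e = m(1−p*)/p*.
e = 0.10 × 0.7900 / 0.21 = 0.3762.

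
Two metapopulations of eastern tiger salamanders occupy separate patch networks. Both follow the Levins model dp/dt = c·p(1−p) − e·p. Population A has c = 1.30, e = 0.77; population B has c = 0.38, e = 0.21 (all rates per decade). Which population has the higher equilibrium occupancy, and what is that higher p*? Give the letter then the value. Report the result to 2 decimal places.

A: p*_A = 1 − 0.77/1.30 = 0.4077.
B: p*_B = 1 − 0.21/0.38 = 0.4474.
B is higher at 0.4474.

B, 0.45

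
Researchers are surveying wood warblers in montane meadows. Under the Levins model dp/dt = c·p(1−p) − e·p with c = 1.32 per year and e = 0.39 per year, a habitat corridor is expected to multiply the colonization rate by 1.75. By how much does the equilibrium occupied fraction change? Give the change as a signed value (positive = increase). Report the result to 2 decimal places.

0.13

Before: p* = 1 − 0.39/1.32 = 0.7045.
After the change, c = 2.31, e = 0.39, so p* = 1 − 0.39/2.31 = 0.8312.
Δp* = 0.8312 − 0.7045 = +0.1266.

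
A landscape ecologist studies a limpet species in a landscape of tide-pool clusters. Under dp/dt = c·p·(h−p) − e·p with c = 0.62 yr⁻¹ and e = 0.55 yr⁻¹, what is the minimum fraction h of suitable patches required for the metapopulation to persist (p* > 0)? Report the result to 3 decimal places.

p* = h − e/c is positive only when h > e/c.
h_min = e/c = 0.55/0.62 = 0.8871.

0.887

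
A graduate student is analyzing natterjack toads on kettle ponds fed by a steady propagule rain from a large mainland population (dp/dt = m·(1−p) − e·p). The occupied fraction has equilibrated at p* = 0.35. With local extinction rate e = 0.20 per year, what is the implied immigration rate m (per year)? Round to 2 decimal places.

0.11

At equilibrium m(1−p*) = e·p*, so m = e·p*/(1−p*).
m = 0.20 × 0.35 / 0.6500 = 0.0700/0.6500 = 0.1077.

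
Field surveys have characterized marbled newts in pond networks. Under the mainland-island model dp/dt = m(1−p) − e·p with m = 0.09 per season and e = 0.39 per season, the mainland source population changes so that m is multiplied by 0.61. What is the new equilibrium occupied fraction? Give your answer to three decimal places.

0.123

Before: p* = 0.09/(0.09+0.39) = 0.1875.
After: m = 0.0549, e = 0.39; p* = 0.0549/0.4449 = 0.1234.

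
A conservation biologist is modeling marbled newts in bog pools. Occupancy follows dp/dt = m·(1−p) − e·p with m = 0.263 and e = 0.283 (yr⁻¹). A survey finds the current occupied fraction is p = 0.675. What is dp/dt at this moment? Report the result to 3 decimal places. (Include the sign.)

Colonization term: m·(1−p) = 0.263×0.3250 = 0.08547.
Extinction term: e·p = 0.19103.
dp/dt = 0.08547 − 0.19103 = -0.10555.

-0.106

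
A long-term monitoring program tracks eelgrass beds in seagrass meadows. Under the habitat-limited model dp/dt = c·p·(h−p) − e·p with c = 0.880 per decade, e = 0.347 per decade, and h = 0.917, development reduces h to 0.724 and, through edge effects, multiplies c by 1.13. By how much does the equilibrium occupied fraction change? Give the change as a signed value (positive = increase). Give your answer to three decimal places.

Before: p* = h − e/c = 0.917 − 0.347/0.880 = 0.917 − 0.3943 = 0.5227.
After: c = 0.9944, e = 0.347, h = 0.724; p* = 0.724 − 0.347/0.9944 = 0.3750.
Δp* = 0.3750 − 0.5227 = -0.1476.

-0.148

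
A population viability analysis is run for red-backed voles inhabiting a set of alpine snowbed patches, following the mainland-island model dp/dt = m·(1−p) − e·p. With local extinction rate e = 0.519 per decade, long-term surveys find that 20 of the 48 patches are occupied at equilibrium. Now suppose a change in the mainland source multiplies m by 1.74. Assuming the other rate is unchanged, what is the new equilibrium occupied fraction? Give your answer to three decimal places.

Observed p* = 20/48 = 0.41667.
Balance m(1−p*) = e·p* gives m = e·p*/(1−p*) = 0.519×0.41667/0.58333 = 0.37072.
New p* = m/(m+e) = 0.64505/(0.64505+0.51900) = 0.55414.

0.554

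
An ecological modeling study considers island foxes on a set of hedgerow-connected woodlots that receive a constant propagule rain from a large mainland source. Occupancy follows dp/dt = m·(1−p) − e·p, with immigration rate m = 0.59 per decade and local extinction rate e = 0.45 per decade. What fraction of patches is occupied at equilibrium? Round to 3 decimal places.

At equilibrium the propagule rain into empty patches balances local extinction: m(1−p*) = e·p*.
p* = m/(m+e) = 0.59/(0.59+0.45) = 0.59/1.0400 = 0.5673.

0.567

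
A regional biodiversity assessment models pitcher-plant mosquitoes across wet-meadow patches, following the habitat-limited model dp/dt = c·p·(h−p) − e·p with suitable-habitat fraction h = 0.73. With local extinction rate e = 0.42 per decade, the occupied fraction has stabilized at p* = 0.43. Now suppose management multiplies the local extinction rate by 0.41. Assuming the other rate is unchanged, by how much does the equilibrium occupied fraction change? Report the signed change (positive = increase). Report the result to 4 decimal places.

0.1770

Balance c(h−p*) = e gives c = e/(0.73 − 0.43000) = 0.42/0.30000 = 1.40000.
New p* = 0.73 − e/c = 0.73 − 0.17220/1.40000 = 0.60700.
Δp* = 0.60700 − 0.43000 = +0.17700.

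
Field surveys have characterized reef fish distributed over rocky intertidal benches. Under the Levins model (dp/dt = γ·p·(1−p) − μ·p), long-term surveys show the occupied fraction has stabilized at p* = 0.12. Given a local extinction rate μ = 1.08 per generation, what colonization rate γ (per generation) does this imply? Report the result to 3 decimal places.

1.227

At equilibrium γ(1−p*) = μ, so γ = μ/(1−p*).
γ = 1.08/(1 − 0.12) = 1.08/0.8800 = 1.2273.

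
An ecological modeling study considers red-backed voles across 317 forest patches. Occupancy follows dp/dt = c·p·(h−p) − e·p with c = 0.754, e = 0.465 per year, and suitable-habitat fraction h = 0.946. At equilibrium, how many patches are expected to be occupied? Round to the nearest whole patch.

p* = h − e/c = 0.946 − 0.6167 = 0.3293.
Expected occupied patches = N × p* = 317 × 0.3293 = 104.38 ≈ 104.

104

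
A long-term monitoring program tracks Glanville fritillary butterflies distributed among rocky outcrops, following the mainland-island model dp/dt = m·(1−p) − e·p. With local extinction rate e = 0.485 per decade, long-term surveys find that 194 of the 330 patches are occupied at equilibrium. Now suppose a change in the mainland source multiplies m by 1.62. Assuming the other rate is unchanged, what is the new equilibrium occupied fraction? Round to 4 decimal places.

0.6980

Observed p* = 194/330 = 0.58788.
Balance m(1−p*) = e·p* gives m = e·p*/(1−p*) = 0.485×0.58788/0.41212 = 0.69184.
New p* = m/(m+e) = 1.12078/(1.12078+0.48500) = 0.69797.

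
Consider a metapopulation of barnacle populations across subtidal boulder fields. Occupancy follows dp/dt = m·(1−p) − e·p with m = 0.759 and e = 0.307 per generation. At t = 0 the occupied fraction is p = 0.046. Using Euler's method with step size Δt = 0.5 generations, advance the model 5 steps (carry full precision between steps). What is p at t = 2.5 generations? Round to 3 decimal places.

0.697

Update rule: p ← p + [m·(1−p) − e·p]·Δt with Δt = 0.5.
p: 0.04600 → 0.40098  (Δp = +0.35498)
p: 0.40098 → 0.56676  (Δp = +0.16578)
p: 0.56676 → 0.64418  (Δp = +0.07742)
p: 0.64418 → 0.68033  (Δp = +0.03615)
p: 0.68033 → 0.69721  (Δp = +0.01688)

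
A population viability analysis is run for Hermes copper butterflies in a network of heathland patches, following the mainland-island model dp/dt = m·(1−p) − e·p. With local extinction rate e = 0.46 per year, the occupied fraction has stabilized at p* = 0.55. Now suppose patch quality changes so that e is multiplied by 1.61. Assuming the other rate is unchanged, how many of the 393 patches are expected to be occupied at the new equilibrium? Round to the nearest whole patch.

Balance m(1−p*) = e·p* gives m = e·p*/(1−p*) = 0.46×0.55000/0.45000 = 0.56222.
New p* = m/(m+e) = 0.56222/(0.56222+0.74060) = 0.43154.
Expected occupied = 393 × 0.43154 = 169.60 ≈ 170.

170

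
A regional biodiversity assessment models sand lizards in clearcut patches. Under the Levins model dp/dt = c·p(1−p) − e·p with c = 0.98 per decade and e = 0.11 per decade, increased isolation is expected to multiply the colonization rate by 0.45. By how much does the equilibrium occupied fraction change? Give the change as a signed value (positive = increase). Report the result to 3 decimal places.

-0.137

Before: p* = 1 − 0.11/0.98 = 0.8878.
After the change, c = 0.441, e = 0.11, so p* = 1 − 0.11/0.441 = 0.7506.
Δp* = 0.7506 − 0.8878 = -0.1372.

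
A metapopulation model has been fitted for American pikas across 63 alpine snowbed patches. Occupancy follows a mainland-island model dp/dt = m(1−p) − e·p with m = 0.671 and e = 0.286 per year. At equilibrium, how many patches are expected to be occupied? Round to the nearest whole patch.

44

p* = m/(m+e) = 0.671/0.9570 = 0.7011.
Expected occupied patches = N × p* = 63 × 0.7011 = 44.17 ≈ 44.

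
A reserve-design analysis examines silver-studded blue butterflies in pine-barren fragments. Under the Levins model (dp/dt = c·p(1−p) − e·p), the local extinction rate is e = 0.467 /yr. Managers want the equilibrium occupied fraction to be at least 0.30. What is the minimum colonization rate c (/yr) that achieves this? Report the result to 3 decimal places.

0.667

p* = 1 − e/c ≥ 0.30 requires e/c ≤ 0.7000, i.e. c ≥ e/0.7000.
c_min = 0.467/0.7000 = 0.6671.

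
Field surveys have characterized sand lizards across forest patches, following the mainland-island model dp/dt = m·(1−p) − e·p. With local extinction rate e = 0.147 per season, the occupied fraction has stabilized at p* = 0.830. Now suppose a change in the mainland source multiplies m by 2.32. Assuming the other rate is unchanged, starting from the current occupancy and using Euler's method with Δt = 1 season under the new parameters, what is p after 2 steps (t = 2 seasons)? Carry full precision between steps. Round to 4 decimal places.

0.8603

Balance m(1−p*) = e·p* gives m = e·p*/(1−p*) = 0.147×0.83000/0.17000 = 0.71771.
Starting from p₀ = 0.83000; update p ← p + (dp/dt)·Δt with the new parameters.
step 1: Δp = +0.16105, p = 0.99105
step 2: Δp = -0.13079, p = 0.86027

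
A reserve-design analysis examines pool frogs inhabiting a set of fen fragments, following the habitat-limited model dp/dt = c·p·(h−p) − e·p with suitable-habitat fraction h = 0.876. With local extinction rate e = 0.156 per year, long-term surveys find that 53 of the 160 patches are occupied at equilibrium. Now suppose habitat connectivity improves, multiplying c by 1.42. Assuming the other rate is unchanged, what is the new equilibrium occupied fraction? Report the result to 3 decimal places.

Observed p* = 53/160 = 0.33125.
Balance c(h−p*) = e gives c = e/(0.876 − 0.33125) = 0.156/0.54475 = 0.28637.
New p* = 0.876 − e/c = 0.876 − 0.15600/0.40665 = 0.49238.

0.492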